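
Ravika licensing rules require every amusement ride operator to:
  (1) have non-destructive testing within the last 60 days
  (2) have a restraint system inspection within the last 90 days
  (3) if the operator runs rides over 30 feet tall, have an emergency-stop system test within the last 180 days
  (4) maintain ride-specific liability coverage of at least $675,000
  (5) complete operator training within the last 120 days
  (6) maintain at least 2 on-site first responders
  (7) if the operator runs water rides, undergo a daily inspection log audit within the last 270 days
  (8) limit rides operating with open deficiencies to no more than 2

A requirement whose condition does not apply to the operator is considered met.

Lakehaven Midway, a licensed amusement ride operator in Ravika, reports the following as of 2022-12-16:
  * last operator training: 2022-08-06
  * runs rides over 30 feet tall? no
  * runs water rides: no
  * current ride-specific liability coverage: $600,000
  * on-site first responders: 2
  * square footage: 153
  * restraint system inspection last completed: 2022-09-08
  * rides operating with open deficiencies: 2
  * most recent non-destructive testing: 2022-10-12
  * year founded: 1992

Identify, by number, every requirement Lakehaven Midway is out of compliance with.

1, 2, 4, 5

1. non-destructive testing 65 days ago vs limit 60 → not met
2. restraint system inspection 99 days ago vs limit 90 → not met
3. condition 'runs rides over 30 feet tall' does not hold → requirement n/a → met
4. ride-specific liability coverage $600,000 < $675,000 → not met
5. operator training 132 days ago vs limit 120 → not met
6. on-site first responders 2 ≥ 2 → met
7. condition 'runs water rides' does not hold → requirement n/a → met
8. rides operating with open deficiencies 2 ≤ 2 → met
Not met: 1, 2, 4, 5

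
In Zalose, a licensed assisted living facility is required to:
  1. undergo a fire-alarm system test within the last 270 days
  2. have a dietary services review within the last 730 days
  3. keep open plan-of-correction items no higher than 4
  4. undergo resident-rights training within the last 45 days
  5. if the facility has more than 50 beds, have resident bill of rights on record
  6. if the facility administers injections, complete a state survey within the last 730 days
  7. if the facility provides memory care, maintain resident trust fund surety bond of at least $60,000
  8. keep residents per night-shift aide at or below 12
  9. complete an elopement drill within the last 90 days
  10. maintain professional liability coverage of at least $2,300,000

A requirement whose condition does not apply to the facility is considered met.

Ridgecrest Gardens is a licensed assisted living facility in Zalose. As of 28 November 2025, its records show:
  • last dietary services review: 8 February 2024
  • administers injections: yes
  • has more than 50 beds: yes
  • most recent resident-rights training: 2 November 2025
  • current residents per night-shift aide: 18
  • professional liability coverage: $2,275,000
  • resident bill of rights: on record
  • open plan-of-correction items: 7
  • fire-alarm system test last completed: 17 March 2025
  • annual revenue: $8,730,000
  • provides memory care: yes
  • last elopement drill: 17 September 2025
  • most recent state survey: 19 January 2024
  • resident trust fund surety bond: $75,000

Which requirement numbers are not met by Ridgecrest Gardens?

3, 8, 10

1. fire-alarm system test 256 days ago vs limit 270 → met
2. dietary services review 659 days ago vs limit 730 → met
3. open plan-of-correction items 7 > 4 → not met
4. resident-rights training 26 days ago vs limit 45 → met
5. condition 'has more than 50 beds' holds; resident bill of rights present → met
6. condition 'administers injections' holds; state survey 679 days ago vs limit 730 → met
7. condition 'provides memory care' holds; resident trust fund surety bond $75,000 ≥ $60,000 → met
8. residents per night-shift aide 18 > 12 → not met
9. elopement drill 72 days ago vs limit 90 → met
10. professional liability coverage $2,275,000 < $2,300,000 → not met
Not met: 3, 8, 10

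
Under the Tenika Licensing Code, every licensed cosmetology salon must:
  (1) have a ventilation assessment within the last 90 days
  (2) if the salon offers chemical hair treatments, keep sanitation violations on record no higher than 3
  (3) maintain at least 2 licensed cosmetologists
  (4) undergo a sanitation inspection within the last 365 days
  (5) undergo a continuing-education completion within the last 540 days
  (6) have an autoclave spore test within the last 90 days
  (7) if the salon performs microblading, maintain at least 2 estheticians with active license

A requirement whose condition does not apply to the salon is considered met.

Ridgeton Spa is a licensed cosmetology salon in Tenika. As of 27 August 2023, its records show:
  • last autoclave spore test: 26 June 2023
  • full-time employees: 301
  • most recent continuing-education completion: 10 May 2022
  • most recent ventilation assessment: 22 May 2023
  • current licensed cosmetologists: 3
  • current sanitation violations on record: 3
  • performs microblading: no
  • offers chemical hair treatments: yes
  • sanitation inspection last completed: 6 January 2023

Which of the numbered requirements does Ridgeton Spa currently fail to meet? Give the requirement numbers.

1

1. ventilation assessment 97 days ago vs limit 90 → not met
2. condition 'offers chemical hair treatments' holds; sanitation violations on record 3 ≤ 3 → met
3. licensed cosmetologists 3 ≥ 2 → met
4. sanitation inspection 233 days ago vs limit 365 → met
5. continuing-education completion 474 days ago vs limit 540 → met
6. autoclave spore test 62 days ago vs limit 90 → met
7. condition 'performs microblading' does not hold → requirement n/a → met
Not met: 1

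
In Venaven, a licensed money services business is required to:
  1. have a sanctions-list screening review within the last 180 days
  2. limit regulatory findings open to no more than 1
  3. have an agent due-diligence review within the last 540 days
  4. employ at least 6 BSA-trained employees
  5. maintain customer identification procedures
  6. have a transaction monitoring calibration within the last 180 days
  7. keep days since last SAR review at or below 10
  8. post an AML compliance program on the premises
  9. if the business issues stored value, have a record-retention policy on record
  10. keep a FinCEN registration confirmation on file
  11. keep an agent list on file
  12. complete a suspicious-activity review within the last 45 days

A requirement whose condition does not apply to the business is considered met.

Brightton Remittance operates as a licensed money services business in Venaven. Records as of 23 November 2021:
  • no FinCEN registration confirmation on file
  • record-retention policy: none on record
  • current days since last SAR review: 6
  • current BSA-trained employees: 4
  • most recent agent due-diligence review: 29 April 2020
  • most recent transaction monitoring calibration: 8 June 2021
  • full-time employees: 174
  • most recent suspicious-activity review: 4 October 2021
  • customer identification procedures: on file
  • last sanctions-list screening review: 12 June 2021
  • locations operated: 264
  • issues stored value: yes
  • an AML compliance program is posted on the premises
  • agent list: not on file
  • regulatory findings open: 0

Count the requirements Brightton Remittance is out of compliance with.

1. sanctions-list screening review 164 days ago vs limit 180 → met
2. regulatory findings open 0 ≤ 1 → met
3. agent due-diligence review 573 days ago vs limit 540 → not met
4. BSA-trained employees 4 < 6 → not met
5. customer identification procedures present → met
6. transaction monitoring calibration 168 days ago vs limit 180 → met
7. days since last SAR review 6 ≤ 10 → met
8. AML compliance program present → met
9. condition 'issues stored value' holds; record-retention policy absent → not met
10. FinCEN registration confirmation absent → not met
11. agent list absent → not met
12. suspicious-activity review 50 days ago vs limit 45 → not met
Not met: 6 of 12

6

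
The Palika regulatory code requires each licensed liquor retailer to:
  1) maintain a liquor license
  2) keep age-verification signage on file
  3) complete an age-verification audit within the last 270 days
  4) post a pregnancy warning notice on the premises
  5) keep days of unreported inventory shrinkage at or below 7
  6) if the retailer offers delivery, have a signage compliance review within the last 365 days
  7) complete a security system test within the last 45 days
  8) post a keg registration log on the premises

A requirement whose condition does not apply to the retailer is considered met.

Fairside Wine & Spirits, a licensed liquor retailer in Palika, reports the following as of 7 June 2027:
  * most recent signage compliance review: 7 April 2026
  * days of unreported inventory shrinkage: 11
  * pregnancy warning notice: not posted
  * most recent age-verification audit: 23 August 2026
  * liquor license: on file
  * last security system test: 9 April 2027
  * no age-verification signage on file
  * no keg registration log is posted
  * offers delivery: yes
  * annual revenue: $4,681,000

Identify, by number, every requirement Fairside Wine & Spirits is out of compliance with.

2, 3, 4, 5, 6, 7, 8

1. liquor license present → met
2. age-verification signage absent → not met
3. age-verification audit 288 days ago vs limit 270 → not met
4. pregnancy warning notice absent → not met
5. days of unreported inventory shrinkage 11 > 7 → not met
6. condition 'offers delivery' holds; signage compliance review 426 days ago vs limit 365 → not met
7. security system test 59 days ago vs limit 45 → not met
8. keg registration log absent → not met
Not met: 2, 3, 4, 5, 6, 7, 8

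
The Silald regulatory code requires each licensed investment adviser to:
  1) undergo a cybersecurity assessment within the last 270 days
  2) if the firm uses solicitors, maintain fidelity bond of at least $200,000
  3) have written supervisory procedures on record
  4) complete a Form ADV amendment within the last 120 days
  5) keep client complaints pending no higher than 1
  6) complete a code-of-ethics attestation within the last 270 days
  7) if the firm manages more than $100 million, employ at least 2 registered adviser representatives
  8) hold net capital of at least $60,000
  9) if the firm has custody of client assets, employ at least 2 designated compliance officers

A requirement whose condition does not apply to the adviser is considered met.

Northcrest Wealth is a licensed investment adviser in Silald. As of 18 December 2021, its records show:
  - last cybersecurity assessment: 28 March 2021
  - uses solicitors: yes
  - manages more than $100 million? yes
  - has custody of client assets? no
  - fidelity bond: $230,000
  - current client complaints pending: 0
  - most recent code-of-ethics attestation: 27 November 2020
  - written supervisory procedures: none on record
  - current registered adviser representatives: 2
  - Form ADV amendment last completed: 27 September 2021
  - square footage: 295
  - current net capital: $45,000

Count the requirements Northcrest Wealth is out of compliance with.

3

1. cybersecurity assessment 265 days ago vs limit 270 → met
2. condition 'uses solicitors' holds; fidelity bond $230,000 ≥ $200,000 → met
3. written supervisory procedures absent → not met
4. Form ADV amendment 82 days ago vs limit 120 → met
5. client complaints pending 0 ≤ 1 → met
6. code-of-ethics attestation 386 days ago vs limit 270 → not met
7. condition 'manages more than $100 million' holds; registered adviser representatives 2 ≥ 2 → met
8. net capital $45,000 < $60,000 → not met
9. condition 'has custody of client assets' does not hold → requirement n/a → met
Not met: 3 of 9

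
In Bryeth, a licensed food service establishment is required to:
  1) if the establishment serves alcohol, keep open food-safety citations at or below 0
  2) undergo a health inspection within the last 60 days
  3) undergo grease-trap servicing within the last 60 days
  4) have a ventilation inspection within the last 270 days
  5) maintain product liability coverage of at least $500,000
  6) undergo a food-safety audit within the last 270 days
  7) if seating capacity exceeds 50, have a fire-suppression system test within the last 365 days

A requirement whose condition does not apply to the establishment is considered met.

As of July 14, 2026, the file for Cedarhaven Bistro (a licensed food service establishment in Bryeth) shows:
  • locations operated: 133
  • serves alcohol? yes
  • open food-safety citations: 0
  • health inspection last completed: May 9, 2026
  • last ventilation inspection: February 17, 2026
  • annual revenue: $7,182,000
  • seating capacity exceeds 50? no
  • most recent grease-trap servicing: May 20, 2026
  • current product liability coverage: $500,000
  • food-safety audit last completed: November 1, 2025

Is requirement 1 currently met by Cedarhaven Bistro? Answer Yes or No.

Yes

1. condition 'serves alcohol' holds; open food-safety citations 0 ≤ 0 → met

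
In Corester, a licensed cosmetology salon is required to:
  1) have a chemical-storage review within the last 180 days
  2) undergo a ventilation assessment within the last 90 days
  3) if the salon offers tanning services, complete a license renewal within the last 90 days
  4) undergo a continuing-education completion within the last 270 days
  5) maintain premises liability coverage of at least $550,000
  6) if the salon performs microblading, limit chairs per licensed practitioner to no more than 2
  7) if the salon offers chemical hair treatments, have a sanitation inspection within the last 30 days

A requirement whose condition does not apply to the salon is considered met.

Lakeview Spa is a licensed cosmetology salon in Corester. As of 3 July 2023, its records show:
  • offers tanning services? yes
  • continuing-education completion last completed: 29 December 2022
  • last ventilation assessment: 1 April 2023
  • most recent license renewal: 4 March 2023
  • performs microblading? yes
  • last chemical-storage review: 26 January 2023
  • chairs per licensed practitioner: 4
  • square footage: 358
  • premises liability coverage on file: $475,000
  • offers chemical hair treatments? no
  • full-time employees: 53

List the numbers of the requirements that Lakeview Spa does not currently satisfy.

2, 3, 5, 6

1. chemical-storage review 158 days ago vs limit 180 → met
2. ventilation assessment 93 days ago vs limit 90 → not met
3. condition 'offers tanning services' holds; license renewal 121 days ago vs limit 90 → not met
4. continuing-education completion 186 days ago vs limit 270 → met
5. premises liability coverage $475,000 < $550,000 → not met
6. condition 'performs microblading' holds; chairs per licensed practitioner 4 > 2 → not met
7. condition 'offers chemical hair treatments' does not hold → requirement n/a → met
Not met: 2, 3, 5, 6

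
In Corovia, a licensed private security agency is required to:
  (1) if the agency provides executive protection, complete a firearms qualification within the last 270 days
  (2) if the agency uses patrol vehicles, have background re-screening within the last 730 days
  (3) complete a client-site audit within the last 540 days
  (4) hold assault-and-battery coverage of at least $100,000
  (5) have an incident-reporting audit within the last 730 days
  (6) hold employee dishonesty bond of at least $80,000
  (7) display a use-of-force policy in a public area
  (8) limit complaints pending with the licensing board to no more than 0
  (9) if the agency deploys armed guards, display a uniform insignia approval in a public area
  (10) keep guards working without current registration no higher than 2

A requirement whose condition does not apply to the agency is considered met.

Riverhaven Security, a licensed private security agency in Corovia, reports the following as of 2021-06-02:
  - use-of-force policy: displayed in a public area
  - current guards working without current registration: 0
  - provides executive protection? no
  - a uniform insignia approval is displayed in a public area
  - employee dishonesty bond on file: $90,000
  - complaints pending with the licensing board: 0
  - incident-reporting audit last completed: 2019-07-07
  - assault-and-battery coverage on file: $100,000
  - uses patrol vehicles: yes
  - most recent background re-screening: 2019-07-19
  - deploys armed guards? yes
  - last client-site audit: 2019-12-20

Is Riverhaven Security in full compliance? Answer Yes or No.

1. condition 'provides executive protection' does not hold → requirement n/a → met
2. condition 'uses patrol vehicles' holds; background re-screening 684 days ago vs limit 730 → met
3. client-site audit 530 days ago vs limit 540 → met
4. assault-and-battery coverage $100,000 ≥ $100,000 → met
5. incident-reporting audit 696 days ago vs limit 730 → met
6. employee dishonesty bond $90,000 ≥ $80,000 → met
7. use-of-force policy present → met
8. complaints pending with the licensing board 0 ≤ 0 → met
9. condition 'deploys armed guards' holds; uniform insignia approval present → met
10. guards working without current registration 0 ≤ 2 → met
All met.

Yes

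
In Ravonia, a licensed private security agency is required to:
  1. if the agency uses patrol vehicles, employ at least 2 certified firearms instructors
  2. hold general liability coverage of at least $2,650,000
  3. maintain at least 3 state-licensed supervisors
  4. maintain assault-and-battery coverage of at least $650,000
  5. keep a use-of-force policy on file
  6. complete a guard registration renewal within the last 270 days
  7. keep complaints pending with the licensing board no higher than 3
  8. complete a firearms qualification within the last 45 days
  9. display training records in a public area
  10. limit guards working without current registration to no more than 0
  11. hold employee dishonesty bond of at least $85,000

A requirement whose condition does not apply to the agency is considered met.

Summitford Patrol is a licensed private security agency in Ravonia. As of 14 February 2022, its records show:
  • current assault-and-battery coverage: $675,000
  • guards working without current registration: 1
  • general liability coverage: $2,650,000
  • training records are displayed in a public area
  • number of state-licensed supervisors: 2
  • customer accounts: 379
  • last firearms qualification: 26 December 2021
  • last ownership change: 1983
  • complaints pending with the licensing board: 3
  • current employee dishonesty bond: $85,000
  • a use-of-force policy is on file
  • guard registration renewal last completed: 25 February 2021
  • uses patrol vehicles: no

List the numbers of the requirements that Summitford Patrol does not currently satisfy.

1. condition 'uses patrol vehicles' does not hold → requirement n/a → met
2. general liability coverage $2,650,000 ≥ $2,650,000 → met
3. state-licensed supervisors 2 < 3 → not met
4. assault-and-battery coverage $675,000 ≥ $650,000 → met
5. use-of-force policy present → met
6. guard registration renewal 354 days ago vs limit 270 → not met
7. complaints pending with the licensing board 3 ≤ 3 → met
8. firearms qualification 50 days ago vs limit 45 → not met
9. training records present → met
10. guards working without current registration 1 > 0 → not met
11. employee dishonesty bond $85,000 ≥ $85,000 → met
Not met: 3, 6, 8, 10

3, 6, 8, 10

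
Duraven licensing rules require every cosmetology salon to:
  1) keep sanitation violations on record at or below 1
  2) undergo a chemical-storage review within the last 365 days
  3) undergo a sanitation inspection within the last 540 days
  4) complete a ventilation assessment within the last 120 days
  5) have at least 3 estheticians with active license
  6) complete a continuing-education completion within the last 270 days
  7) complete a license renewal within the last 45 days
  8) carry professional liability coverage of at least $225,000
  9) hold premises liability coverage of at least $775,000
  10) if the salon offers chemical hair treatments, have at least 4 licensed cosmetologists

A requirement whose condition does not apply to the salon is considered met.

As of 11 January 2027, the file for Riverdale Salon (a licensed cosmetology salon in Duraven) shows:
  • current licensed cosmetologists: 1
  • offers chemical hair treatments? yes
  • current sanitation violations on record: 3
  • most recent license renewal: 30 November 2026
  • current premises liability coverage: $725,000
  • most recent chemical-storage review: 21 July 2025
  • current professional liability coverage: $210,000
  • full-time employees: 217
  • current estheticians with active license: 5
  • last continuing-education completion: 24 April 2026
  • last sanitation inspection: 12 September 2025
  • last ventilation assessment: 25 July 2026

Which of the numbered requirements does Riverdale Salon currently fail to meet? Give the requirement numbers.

1, 2, 4, 8, 9, 10

1. sanitation violations on record 3 > 1 → not met
2. chemical-storage review 539 days ago vs limit 365 → not met
3. sanitation inspection 486 days ago vs limit 540 → met
4. ventilation assessment 170 days ago vs limit 120 → not met
5. estheticians with active license 5 ≥ 3 → met
6. continuing-education completion 262 days ago vs limit 270 → met
7. license renewal 42 days ago vs limit 45 → met
8. professional liability coverage $210,000 < $225,000 → not met
9. premises liability coverage $725,000 < $775,000 → not met
10. condition 'offers chemical hair treatments' holds; licensed cosmetologists 1 < 4 → not met
Not met: 1, 2, 4, 8, 9, 10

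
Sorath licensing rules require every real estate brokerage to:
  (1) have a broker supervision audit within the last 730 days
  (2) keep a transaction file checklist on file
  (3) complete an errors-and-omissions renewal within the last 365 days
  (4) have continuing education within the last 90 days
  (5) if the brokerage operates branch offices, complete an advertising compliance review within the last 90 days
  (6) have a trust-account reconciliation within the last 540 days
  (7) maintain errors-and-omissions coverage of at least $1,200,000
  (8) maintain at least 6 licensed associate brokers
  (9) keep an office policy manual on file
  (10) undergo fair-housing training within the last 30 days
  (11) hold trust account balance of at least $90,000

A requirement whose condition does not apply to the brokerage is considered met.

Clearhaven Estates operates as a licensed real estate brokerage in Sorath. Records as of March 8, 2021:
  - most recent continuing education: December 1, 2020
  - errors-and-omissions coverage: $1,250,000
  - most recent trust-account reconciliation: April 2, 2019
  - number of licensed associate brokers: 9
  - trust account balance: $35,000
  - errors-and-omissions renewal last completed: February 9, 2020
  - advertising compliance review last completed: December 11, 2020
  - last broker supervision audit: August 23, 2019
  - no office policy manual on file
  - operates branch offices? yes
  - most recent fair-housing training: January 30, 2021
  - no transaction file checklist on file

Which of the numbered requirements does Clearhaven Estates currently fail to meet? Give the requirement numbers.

2, 3, 4, 6, 9, 10, 11

1. broker supervision audit 563 days ago vs limit 730 → met
2. transaction file checklist absent → not met
3. errors-and-omissions renewal 393 days ago vs limit 365 → not met
4. continuing education 97 days ago vs limit 90 → not met
5. condition 'operates branch offices' holds; advertising compliance review 87 days ago vs limit 90 → met
6. trust-account reconciliation 706 days ago vs limit 540 → not met
7. errors-and-omissions coverage $1,250,000 ≥ $1,200,000 → met
8. licensed associate brokers 9 ≥ 6 → met
9. office policy manual absent → not met
10. fair-housing training 37 days ago vs limit 30 → not met
11. trust account balance $35,000 < $90,000 → not met
Not met: 2, 3, 4, 6, 9, 10, 11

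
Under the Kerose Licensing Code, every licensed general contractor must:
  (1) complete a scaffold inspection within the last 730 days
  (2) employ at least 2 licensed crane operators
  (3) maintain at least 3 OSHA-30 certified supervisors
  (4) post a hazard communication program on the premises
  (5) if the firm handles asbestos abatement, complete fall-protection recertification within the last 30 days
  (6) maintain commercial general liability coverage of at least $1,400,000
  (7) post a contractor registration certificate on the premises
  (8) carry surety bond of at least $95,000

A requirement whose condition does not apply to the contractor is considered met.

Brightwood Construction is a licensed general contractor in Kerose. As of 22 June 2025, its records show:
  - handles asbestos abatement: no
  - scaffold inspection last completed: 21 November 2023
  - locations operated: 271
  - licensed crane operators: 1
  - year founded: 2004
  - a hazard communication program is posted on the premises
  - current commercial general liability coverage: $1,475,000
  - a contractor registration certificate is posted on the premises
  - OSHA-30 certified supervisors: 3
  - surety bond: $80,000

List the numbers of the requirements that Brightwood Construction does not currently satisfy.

1. scaffold inspection 579 days ago vs limit 730 → met
2. licensed crane operators 1 < 2 → not met
3. OSHA-30 certified supervisors 3 ≥ 3 → met
4. hazard communication program present → met
5. condition 'handles asbestos abatement' does not hold → requirement n/a → met
6. commercial general liability coverage $1,475,000 ≥ $1,400,000 → met
7. contractor registration certificate present → met
8. surety bond $80,000 < $95,000 → not met
Not met: 2, 8

2, 8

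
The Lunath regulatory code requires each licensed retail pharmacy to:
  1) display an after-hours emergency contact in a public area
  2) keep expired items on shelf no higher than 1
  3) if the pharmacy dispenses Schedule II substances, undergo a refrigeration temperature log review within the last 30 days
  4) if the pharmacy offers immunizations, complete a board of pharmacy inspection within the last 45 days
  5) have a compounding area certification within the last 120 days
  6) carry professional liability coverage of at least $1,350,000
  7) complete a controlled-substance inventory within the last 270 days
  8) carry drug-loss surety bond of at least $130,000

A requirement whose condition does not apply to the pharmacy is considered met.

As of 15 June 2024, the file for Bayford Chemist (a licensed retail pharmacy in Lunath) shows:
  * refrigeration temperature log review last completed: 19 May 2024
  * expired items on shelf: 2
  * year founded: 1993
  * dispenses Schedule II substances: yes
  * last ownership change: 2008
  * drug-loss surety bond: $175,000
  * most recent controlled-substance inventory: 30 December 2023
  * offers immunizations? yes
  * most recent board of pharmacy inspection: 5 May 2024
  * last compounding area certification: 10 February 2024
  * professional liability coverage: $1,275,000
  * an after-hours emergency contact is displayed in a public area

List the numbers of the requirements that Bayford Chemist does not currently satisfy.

1. after-hours emergency contact present → met
2. expired items on shelf 2 > 1 → not met
3. condition 'dispenses Schedule II substances' holds; refrigeration temperature log review 27 days ago vs limit 30 → met
4. condition 'offers immunizations' holds; board of pharmacy inspection 41 days ago vs limit 45 → met
5. compounding area certification 126 days ago vs limit 120 → not met
6. professional liability coverage $1,275,000 < $1,350,000 → not met
7. controlled-substance inventory 168 days ago vs limit 270 → met
8. drug-loss surety bond $175,000 ≥ $130,000 → met
Not met: 2, 5, 6

2, 5, 6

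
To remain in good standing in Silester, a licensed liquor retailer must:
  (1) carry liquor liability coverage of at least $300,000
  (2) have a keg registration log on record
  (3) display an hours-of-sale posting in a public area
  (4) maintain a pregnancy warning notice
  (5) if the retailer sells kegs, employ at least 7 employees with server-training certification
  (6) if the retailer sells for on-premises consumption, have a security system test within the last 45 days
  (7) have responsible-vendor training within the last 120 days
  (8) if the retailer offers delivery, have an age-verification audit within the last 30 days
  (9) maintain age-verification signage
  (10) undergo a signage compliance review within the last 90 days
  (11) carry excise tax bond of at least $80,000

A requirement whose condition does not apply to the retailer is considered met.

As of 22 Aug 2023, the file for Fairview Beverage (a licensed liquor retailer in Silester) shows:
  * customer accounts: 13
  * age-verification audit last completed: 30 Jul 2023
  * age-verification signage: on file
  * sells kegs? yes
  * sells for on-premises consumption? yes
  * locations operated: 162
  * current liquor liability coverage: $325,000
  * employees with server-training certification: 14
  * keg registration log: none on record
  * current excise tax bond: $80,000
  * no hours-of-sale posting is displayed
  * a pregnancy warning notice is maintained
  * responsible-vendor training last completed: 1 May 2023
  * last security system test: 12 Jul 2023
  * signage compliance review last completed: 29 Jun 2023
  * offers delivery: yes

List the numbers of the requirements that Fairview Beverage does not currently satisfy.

1. liquor liability coverage $325,000 ≥ $300,000 → met
2. keg registration log absent → not met
3. hours-of-sale posting absent → not met
4. pregnancy warning notice present → met
5. condition 'sells kegs' holds; employees with server-training certification 14 ≥ 7 → met
6. condition 'sells for on-premises consumption' holds; security system test 41 days ago vs limit 45 → met
7. responsible-vendor training 113 days ago vs limit 120 → met
8. condition 'offers delivery' holds; age-verification audit 23 days ago vs limit 30 → met
9. age-verification signage present → met
10. signage compliance review 54 days ago vs limit 90 → met
11. excise tax bond $80,000 ≥ $80,000 → met
Not met: 2, 3

2, 3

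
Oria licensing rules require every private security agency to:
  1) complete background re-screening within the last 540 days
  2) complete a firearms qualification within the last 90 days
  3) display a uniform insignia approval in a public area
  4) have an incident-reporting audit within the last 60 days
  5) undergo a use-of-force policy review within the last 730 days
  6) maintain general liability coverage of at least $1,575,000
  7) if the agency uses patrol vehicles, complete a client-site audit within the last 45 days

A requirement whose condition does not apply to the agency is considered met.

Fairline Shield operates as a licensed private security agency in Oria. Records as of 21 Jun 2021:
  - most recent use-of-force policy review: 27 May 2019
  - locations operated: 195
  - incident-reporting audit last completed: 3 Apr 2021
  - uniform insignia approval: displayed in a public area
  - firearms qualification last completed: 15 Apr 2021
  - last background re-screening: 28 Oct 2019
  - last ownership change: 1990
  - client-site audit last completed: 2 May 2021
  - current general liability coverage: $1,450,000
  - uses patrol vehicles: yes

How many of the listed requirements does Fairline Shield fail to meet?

5

1. background re-screening 602 days ago vs limit 540 → not met
2. firearms qualification 67 days ago vs limit 90 → met
3. uniform insignia approval present → met
4. incident-reporting audit 79 days ago vs limit 60 → not met
5. use-of-force policy review 756 days ago vs limit 730 → not met
6. general liability coverage $1,450,000 < $1,575,000 → not met
7. condition 'uses patrol vehicles' holds; client-site audit 50 days ago vs limit 45 → not met
Not met: 5 of 7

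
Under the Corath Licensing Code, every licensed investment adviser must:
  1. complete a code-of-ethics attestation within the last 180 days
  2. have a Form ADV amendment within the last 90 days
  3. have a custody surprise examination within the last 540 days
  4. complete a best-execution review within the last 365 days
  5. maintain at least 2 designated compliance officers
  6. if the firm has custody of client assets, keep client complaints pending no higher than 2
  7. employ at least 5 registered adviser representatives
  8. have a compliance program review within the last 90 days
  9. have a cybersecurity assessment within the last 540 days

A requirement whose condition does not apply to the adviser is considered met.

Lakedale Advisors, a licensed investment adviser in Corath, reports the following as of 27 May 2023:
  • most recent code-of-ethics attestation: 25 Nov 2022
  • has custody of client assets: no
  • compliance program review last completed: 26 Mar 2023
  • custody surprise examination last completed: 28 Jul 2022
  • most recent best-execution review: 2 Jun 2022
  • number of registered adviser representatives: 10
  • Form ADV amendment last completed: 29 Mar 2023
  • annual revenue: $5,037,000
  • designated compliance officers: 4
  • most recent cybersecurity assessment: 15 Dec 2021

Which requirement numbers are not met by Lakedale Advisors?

1

1. code-of-ethics attestation 183 days ago vs limit 180 → not met
2. Form ADV amendment 59 days ago vs limit 90 → met
3. custody surprise examination 303 days ago vs limit 540 → met
4. best-execution review 359 days ago vs limit 365 → met
5. designated compliance officers 4 ≥ 2 → met
6. condition 'has custody of client assets' does not hold → requirement n/a → met
7. registered adviser representatives 10 ≥ 5 → met
8. compliance program review 62 days ago vs limit 90 → met
9. cybersecurity assessment 528 days ago vs limit 540 → met
Not met: 1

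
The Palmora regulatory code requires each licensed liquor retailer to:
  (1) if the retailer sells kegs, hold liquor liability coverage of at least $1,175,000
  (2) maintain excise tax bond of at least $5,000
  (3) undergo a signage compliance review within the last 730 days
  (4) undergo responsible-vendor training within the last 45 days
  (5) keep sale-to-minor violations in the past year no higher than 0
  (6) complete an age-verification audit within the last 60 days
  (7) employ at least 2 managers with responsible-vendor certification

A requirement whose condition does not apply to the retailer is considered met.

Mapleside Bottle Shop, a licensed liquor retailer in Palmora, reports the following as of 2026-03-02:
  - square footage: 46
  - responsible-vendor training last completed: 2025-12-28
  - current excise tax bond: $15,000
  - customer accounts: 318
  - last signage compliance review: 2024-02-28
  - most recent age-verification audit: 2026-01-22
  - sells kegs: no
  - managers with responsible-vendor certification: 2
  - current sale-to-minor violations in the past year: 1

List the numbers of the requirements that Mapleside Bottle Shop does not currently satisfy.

3, 4, 5

1. condition 'sells kegs' does not hold → requirement n/a → met
2. excise tax bond $15,000 ≥ $5,000 → met
3. signage compliance review 733 days ago vs limit 730 → not met
4. responsible-vendor training 64 days ago vs limit 45 → not met
5. sale-to-minor violations in the past year 1 > 0 → not met
6. age-verification audit 39 days ago vs limit 60 → met
7. managers with responsible-vendor certification 2 ≥ 2 → met
Not met: 3, 4, 5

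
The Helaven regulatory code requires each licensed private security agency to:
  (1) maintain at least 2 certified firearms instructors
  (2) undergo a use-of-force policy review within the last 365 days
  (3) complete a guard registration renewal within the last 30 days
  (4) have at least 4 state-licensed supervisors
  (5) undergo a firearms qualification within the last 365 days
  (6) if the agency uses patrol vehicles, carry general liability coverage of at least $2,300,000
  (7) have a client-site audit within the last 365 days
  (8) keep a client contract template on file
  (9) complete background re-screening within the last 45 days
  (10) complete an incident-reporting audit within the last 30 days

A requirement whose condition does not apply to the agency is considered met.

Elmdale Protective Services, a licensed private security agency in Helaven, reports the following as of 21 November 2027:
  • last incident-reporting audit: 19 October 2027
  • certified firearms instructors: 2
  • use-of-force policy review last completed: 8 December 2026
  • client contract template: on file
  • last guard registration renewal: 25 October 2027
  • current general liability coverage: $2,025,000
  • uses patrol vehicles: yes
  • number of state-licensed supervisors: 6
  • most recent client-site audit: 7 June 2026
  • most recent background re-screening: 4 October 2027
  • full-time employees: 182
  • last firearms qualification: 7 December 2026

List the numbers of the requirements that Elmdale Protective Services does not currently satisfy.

6, 7, 9, 10

1. certified firearms instructors 2 ≥ 2 → met
2. use-of-force policy review 348 days ago vs limit 365 → met
3. guard registration renewal 27 days ago vs limit 30 → met
4. state-licensed supervisors 6 ≥ 4 → met
5. firearms qualification 349 days ago vs limit 365 → met
6. condition 'uses patrol vehicles' holds; general liability coverage $2,025,000 < $2,300,000 → not met
7. client-site audit 532 days ago vs limit 365 → not met
8. client contract template present → met
9. background re-screening 48 days ago vs limit 45 → not met
10. incident-reporting audit 33 days ago vs limit 30 → not met
Not met: 6, 7, 9, 10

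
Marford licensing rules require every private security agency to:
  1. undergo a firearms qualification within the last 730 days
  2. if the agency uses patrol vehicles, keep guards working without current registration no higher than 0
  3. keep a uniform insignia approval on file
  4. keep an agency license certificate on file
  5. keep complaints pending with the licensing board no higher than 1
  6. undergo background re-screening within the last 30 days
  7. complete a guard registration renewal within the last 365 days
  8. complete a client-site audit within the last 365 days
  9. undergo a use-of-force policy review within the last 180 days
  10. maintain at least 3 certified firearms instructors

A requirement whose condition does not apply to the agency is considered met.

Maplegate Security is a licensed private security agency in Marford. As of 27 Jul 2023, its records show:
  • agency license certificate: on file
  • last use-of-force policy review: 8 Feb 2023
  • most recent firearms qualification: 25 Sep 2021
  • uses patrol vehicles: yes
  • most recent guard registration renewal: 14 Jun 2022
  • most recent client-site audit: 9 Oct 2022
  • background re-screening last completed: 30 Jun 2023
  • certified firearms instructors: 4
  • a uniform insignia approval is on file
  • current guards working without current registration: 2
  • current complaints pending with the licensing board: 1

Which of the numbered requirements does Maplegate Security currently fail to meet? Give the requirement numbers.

2, 7

1. firearms qualification 670 days ago vs limit 730 → met
2. condition 'uses patrol vehicles' holds; guards working without current registration 2 > 0 → not met
3. uniform insignia approval present → met
4. agency license certificate present → met
5. complaints pending with the licensing board 1 ≤ 1 → met
6. background re-screening 27 days ago vs limit 30 → met
7. guard registration renewal 408 days ago vs limit 365 → not met
8. client-site audit 291 days ago vs limit 365 → met
9. use-of-force policy review 169 days ago vs limit 180 → met
10. certified firearms instructors 4 ≥ 3 → met
Not met: 2, 7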